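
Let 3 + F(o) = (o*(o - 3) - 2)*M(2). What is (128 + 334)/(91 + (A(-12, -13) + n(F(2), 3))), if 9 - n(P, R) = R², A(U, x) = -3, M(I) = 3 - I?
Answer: 21/4 ≈ 5.2500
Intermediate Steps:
F(o) = -5 + o*(-3 + o) (F(o) = -3 + (o*(o - 3) - 2)*(3 - 1*2) = -3 + (o*(-3 + o) - 2)*(3 - 2) = -3 + (-2 + o*(-3 + o))*1 = -3 + (-2 + o*(-3 + o)) = -5 + o*(-3 + o))
n(P, R) = 9 - R²
(128 + 334)/(91 + (A(-12, -13) + n(F(2), 3))) = (128 + 334)/(91 + (-3 + (9 - 1*3²))) = 462/(91 + (-3 + (9 - 1*9))) = 462/(91 + (-3 + (9 - 9))) = 462/(91 + (-3 + 0)) = 462/(91 - 3) = 462/88 = 462*(1/88) = 21/4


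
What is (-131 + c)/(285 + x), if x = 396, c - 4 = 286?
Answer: 53/227 ≈ 0.23348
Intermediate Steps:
c = 290 (c = 4 + 286 = 290)
(-131 + c)/(285 + x) = (-131 + 290)/(285 + 396) = 159/681 = 159*(1/681) = 53/227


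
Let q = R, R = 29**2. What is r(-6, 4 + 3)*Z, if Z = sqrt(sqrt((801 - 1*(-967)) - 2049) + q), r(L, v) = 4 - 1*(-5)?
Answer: 9*sqrt(841 + I*sqrt(281)) ≈ 261.01 + 2.601*I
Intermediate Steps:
R = 841
q = 841
r(L, v) = 9 (r(L, v) = 4 + 5 = 9)
Z = sqrt(841 + I*sqrt(281)) (Z = sqrt(sqrt((801 - 1*(-967)) - 2049) + 841) = sqrt(sqrt((801 + 967) - 2049) + 841) = sqrt(sqrt(1768 - 2049) + 841) = sqrt(sqrt(-281) + 841) = sqrt(I*sqrt(281) + 841) = sqrt(841 + I*sqrt(281)) ≈ 29.001 + 0.289*I)
r(-6, 4 + 3)*Z = 9*sqrt(841 + I*sqrt(281))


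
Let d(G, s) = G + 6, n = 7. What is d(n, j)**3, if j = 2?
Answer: 2197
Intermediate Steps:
d(G, s) = 6 + G
d(n, j)**3 = (6 + 7)**3 = 13**3 = 2197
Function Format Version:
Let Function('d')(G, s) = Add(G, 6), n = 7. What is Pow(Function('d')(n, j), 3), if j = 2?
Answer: 2197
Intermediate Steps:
Function('d')(G, s) = Add(6, G)
Pow(Function('d')(n, j), 3) = Pow(Add(6, 7), 3) = Pow(13, 3) = 2197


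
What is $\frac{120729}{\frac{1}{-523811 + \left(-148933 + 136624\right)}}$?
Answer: $-64725231480$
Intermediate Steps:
$\frac{120729}{\frac{1}{-523811 + \left(-148933 + 136624\right)}} = \frac{120729}{\frac{1}{-523811 - 12309}} = \frac{120729}{\frac{1}{-536120}} = \frac{120729}{- \frac{1}{536120}} = 120729 \left(-536120\right) = -64725231480$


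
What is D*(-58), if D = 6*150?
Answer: -52200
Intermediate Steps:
D = 900
D*(-58) = 900*(-58) = -52200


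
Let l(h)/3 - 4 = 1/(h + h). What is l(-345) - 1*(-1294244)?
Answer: 297678879/230 ≈ 1.2943e+6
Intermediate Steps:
l(h) = 12 + 3/(2*h) (l(h) = 12 + 3/(h + h) = 12 + 3/((2*h)) = 12 + 3*(1/(2*h)) = 12 + 3/(2*h))
l(-345) - 1*(-1294244) = (12 + (3/2)/(-345)) - 1*(-1294244) = (12 + (3/2)*(-1/345)) + 1294244 = (12 - 1/230) + 1294244 = 2759/230 + 1294244 = 297678879/230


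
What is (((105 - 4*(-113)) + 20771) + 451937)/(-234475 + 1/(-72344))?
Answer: -11412627720/5654286467 ≈ -2.0184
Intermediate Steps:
(((105 - 4*(-113)) + 20771) + 451937)/(-234475 + 1/(-72344)) = (((105 + 452) + 20771) + 451937)/(-234475 - 1/72344) = ((557 + 20771) + 451937)/(-16962859401/72344) = (21328 + 451937)*(-72344/16962859401) = 473265*(-72344/16962859401) = -11412627720/5654286467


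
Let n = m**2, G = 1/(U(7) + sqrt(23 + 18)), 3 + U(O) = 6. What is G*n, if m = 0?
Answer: 0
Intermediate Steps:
U(O) = 3 (U(O) = -3 + 6 = 3)
G = 1/(3 + sqrt(41)) (G = 1/(3 + sqrt(23 + 18)) = 1/(3 + sqrt(41)) ≈ 0.10635)
n = 0 (n = 0**2 = 0)
G*n = (-3/32 + sqrt(41)/32)*0 = 0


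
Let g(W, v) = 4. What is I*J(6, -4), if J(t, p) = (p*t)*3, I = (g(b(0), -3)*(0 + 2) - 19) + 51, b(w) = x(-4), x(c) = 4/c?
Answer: -2880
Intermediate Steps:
b(w) = -1 (b(w) = 4/(-4) = 4*(-¼) = -1)
I = 40 (I = (4*(0 + 2) - 19) + 51 = (4*2 - 19) + 51 = (8 - 19) + 51 = -11 + 51 = 40)
J(t, p) = 3*p*t
I*J(6, -4) = 40*(3*(-4)*6) = 40*(-72) = -2880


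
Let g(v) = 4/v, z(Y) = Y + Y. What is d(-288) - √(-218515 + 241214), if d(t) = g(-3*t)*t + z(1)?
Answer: ⅔ - √22699 ≈ -150.00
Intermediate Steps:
z(Y) = 2*Y
d(t) = ⅔ (d(t) = (4/((-3*t)))*t + 2*1 = (4*(-1/(3*t)))*t + 2 = (-4/(3*t))*t + 2 = -4/3 + 2 = ⅔)
d(-288) - √(-218515 + 241214) = ⅔ - √(-218515 + 241214) = ⅔ - √22699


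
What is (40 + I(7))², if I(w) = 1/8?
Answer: 103041/64 ≈ 1610.0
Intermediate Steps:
I(w) = ⅛
(40 + I(7))² = (40 + ⅛)² = (321/8)² = 103041/64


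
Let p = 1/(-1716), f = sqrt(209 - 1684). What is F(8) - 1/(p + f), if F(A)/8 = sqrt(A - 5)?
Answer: 4*(429*I + 17160*sqrt(177) + 2*I*sqrt(3))/(I + 8580*sqrt(59)) ≈ 13.856 + 0.026038*I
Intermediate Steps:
f = 5*I*sqrt(59) (f = sqrt(-1475) = 5*I*sqrt(59) ≈ 38.406*I)
p = -1/1716 ≈ -0.00058275
F(A) = 8*sqrt(-5 + A) (F(A) = 8*sqrt(A - 5) = 8*sqrt(-5 + A))
F(8) - 1/(p + f) = 8*sqrt(-5 + 8) - 1/(-1/1716 + 5*I*sqrt(59)) = 8*sqrt(3) - 1/(-1/1716 + 5*I*sqrt(59)) = -1/(-1/1716 + 5*I*sqrt(59)) + 8*sqrt(3)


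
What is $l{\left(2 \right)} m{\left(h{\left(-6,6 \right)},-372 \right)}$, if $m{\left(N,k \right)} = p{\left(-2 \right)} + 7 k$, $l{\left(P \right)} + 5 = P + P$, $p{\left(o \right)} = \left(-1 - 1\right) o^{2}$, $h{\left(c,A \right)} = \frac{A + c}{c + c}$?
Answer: $2612$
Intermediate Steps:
$h{\left(c,A \right)} = \frac{A + c}{2 c}$
$p{\left(o \right)} = - 2 o^{2}$
$l{\left(P \right)} = -5 + 2 P$ ($l{\left(P \right)} = -5 + \left(P + P\right) = -5 + 2 P$)
$m{\left(N,k \right)} = -8 + 7 k$ ($m{\left(N,k \right)} = - 2 \left(-2\right)^{2} + 7 k = \left(-2\right) 4 + 7 k = -8 + 7 k$)
$l{\left(2 \right)} m{\left(h{\left(-6,6 \right)},-372 \right)} = \left(-5 + 2 \cdot 2\right) \left(-8 + 7 \left(-372\right)\right) = \left(-5 + 4\right) \left(-8 - 2604\right) = \left(-1\right) \left(-2612\right) = 2612$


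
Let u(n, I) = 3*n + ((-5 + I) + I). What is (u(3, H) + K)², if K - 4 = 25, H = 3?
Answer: 1521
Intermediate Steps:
u(n, I) = -5 + 2*I + 3*n (u(n, I) = 3*n + (-5 + 2*I) = -5 + 2*I + 3*n)
K = 29 (K = 4 + 25 = 29)
(u(3, H) + K)² = ((-5 + 2*3 + 3*3) + 29)² = ((-5 + 6 + 9) + 29)² = (10 + 29)² = 39² = 1521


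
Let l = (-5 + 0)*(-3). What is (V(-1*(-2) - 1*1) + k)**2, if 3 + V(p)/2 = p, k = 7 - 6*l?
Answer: 7569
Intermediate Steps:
l = 15 (l = -5*(-3) = 15)
k = -83 (k = 7 - 6*15 = 7 - 90 = -83)
V(p) = -6 + 2*p
(V(-1*(-2) - 1*1) + k)**2 = ((-6 + 2*(-1*(-2) - 1*1)) - 83)**2 = ((-6 + 2*(2 - 1)) - 83)**2 = ((-6 + 2*1) - 83)**2 = ((-6 + 2) - 83)**2 = (-4 - 83)**2 = (-87)**2 = 7569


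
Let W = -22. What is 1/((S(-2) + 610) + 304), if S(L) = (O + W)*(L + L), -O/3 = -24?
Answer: 1/714 ≈ 0.0014006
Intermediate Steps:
O = 72 (O = -3*(-24) = 72)
S(L) = 100*L (S(L) = (72 - 22)*(L + L) = 50*(2*L) = 100*L)
1/((S(-2) + 610) + 304) = 1/((100*(-2) + 610) + 304) = 1/((-200 + 610) + 304) = 1/(410 + 304) = 1/714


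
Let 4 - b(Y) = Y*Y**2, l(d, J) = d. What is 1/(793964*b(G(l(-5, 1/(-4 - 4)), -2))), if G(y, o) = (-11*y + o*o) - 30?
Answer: -1/19360812140 ≈ -5.1651e-11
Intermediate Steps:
G(y, o) = -30 + o**2 - 11*y (G(y, o) = (-11*y + o**2) - 30 = (o**2 - 11*y) - 30 = -30 + o**2 - 11*y)
b(Y) = 4 - Y**3 (b(Y) = 4 - Y*Y**2 = 4 - Y**3)
1/(793964*b(G(l(-5, 1/(-4 - 4)), -2))) = 1/(793964*(4 - (-30 + (-2)**2 - 11*(-5))**3)) = 1/(793964*(4 - (-30 + 4 + 55)**3)) = 1/(793964*(4 - 1*29**3)) = 1/(793964*(4 - 1*24389)) = 1/(793964*(4 - 24389)) = (1/793964)/(-24385) = (1/793964)*(-1/24385) = -1/19360812140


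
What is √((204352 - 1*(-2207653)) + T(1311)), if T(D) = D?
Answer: 2*√603329 ≈ 1553.5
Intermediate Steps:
√((204352 - 1*(-2207653)) + T(1311)) = √((204352 - 1*(-2207653)) + 1311) = √((204352 + 2207653) + 1311) = √(2412005 + 1311) = √2413316 = 2*√603329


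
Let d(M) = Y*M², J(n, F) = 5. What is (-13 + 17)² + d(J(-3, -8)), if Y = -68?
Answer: -1684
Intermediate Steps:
d(M) = -68*M²
(-13 + 17)² + d(J(-3, -8)) = (-13 + 17)² - 68*5² = 4² - 68*25 = 16 - 1700 = -1684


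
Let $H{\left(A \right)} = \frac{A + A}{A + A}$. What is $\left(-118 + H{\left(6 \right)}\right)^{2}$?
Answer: $13689$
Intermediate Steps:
$H{\left(A \right)} = 1$ ($H{\left(A \right)} = \frac{2 A}{2 A} = 2 A \frac{1}{2 A} = 1$)
$\left(-118 + H{\left(6 \right)}\right)^{2} = \left(-118 + 1\right)^{2} = \left(-117\right)^{2} = 13689$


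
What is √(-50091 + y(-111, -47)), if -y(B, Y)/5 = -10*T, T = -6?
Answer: 3*I*√5599 ≈ 224.48*I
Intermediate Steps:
y(B, Y) = -300 (y(B, Y) = -(-50)*(-6) = -5*60 = -300)
√(-50091 + y(-111, -47)) = √(-50091 - 300) = √(-50391) = 3*I*√5599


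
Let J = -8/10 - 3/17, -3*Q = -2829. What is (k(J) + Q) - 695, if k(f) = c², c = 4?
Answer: 264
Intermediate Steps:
Q = 943 (Q = -⅓*(-2829) = 943)
J = -83/85 (J = -8*⅒ - 3*1/17 = -⅘ - 3/17 = -83/85 ≈ -0.97647)
k(f) = 16 (k(f) = 4² = 16)
(k(J) + Q) - 695 = (16 + 943) - 695 = 959 - 695 = 264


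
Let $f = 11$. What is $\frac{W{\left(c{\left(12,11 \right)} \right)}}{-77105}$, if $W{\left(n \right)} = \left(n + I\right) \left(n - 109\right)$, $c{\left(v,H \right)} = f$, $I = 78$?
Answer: $\frac{1246}{11015} \approx 0.11312$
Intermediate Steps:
$c{\left(v,H \right)} = 11$
$W{\left(n \right)} = \left(-109 + n\right) \left(78 + n\right)$ ($W{\left(n \right)} = \left(n + 78\right) \left(n - 109\right) = \left(78 + n\right) \left(-109 + n\right) = \left(-109 + n\right) \left(78 + n\right)$)
$\frac{W{\left(c{\left(12,11 \right)} \right)}}{-77105} = \frac{-8502 + 11^{2} - 341}{-77105} = \left(-8502 + 121 - 341\right) \left(- \frac{1}{77105}\right) = \left(-8722\right) \left(- \frac{1}{77105}\right) = \frac{1246}{11015}$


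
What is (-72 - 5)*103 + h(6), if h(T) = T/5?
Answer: -39649/5 ≈ -7929.8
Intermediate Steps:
h(T) = T/5 (h(T) = T*(1/5) = T/5)
(-72 - 5)*103 + h(6) = (-72 - 5)*103 + (1/5)*6 = -77*103 + 6/5 = -7931 + 6/5 = -39649/5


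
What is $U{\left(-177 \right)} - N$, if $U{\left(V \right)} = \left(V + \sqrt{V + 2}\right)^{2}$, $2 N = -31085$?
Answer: $\frac{93393}{2} - 1770 i \sqrt{7} \approx 46697.0 - 4683.0 i$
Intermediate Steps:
$N = - \frac{31085}{2}$ ($N = \frac{1}{2} \left(-31085\right) = - \frac{31085}{2} \approx -15543.0$)
$U{\left(V \right)} = \left(V + \sqrt{2 + V}\right)^{2}$
$U{\left(-177 \right)} - N = \left(-177 + \sqrt{2 - 177}\right)^{2} - - \frac{31085}{2} = \left(-177 + \sqrt{-175}\right)^{2} + \frac{31085}{2} = \left(-177 + 5 i \sqrt{7}\right)^{2} + \frac{31085}{2} = \frac{31085}{2} + \left(-177 + 5 i \sqrt{7}\right)^{2}$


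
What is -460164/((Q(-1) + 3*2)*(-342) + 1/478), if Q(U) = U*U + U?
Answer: 219958392/980855 ≈ 224.25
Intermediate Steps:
Q(U) = U + U² (Q(U) = U² + U = U + U²)
-460164/((Q(-1) + 3*2)*(-342) + 1/478) = -460164/((-(1 - 1) + 3*2)*(-342) + 1/478) = -460164/((-1*0 + 6)*(-342) + 1/478) = -460164/((0 + 6)*(-342) + 1/478) = -460164/(6*(-342) + 1/478) = -460164/(-2052 + 1/478) = -460164/(-980855/478) = -460164*(-478/980855) = 219958392/980855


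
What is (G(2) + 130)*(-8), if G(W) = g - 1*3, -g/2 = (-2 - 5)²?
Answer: -232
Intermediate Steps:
g = -98 (g = -2*(-2 - 5)² = -2*(-7)² = -2*49 = -98)
G(W) = -101 (G(W) = -98 - 1*3 = -98 - 3 = -101)
(G(2) + 130)*(-8) = (-101 + 130)*(-8) = 29*(-8) = -232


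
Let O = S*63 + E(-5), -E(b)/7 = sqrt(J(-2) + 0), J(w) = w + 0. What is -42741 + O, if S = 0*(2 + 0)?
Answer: -42741 - 7*I*sqrt(2) ≈ -42741.0 - 9.8995*I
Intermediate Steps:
J(w) = w
E(b) = -7*I*sqrt(2) (E(b) = -7*sqrt(-2 + 0) = -7*I*sqrt(2))
S = 0 (S = 0*2 = 0)
O = -7*I*sqrt(2) (O = 0*63 - 7*I*sqrt(2) = 0 - 7*I*sqrt(2) = -7*I*sqrt(2) ≈ -9.8995*I)
-42741 + O = -42741 - 7*I*sqrt(2)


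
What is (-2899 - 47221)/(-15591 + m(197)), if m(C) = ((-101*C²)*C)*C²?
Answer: 6265/3745954671506 ≈ 1.6725e-9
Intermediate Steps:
m(C) = -101*C⁵ (m(C) = (-101*C³)*C² = -101*C⁵)
(-2899 - 47221)/(-15591 + m(197)) = (-2899 - 47221)/(-15591 - 101*197⁵) = -50120/(-15591 - 101*296709280757) = -50120/(-15591 - 29967637356457) = -50120/(-29967637372048) = -50120*(-1/29967637372048) = 6265/3745954671506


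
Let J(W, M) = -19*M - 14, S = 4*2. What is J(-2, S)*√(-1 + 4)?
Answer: -166*√3 ≈ -287.52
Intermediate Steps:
S = 8
J(W, M) = -14 - 19*M
J(-2, S)*√(-1 + 4) = (-14 - 19*8)*√(-1 + 4) = (-14 - 152)*√3 = -166*√3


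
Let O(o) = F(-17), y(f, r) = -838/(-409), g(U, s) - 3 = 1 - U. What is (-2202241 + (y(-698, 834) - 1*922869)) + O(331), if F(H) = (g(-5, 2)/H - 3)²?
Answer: -369389412528/118201 ≈ -3.1251e+6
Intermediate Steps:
g(U, s) = 4 - U (g(U, s) = 3 + (1 - U) = 4 - U)
y(f, r) = 838/409 (y(f, r) = -838*(-1/409) = 838/409)
F(H) = (-3 + 9/H)² (F(H) = ((4 - 1*(-5))/H - 3)² = ((4 + 5)/H - 3)² = (9/H - 3)² = (-3 + 9/H)²)
O(o) = 3600/289 (O(o) = 9*(-3 - 17)²/(-17)² = 9*(1/289)*(-20)² = 9*(1/289)*400 = 3600/289)
(-2202241 + (y(-698, 834) - 1*922869)) + O(331) = (-2202241 + (838/409 - 1*922869)) + 3600/289 = (-2202241 + (838/409 - 922869)) + 3600/289 = (-2202241 - 377452583/409) + 3600/289 = -1278169152/409 + 3600/289 = -369389412528/118201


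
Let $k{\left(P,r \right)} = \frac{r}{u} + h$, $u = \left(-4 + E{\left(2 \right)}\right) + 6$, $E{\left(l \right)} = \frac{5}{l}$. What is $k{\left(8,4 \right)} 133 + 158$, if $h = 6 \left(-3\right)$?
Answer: $- \frac{19060}{9} \approx -2117.8$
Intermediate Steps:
$u = \frac{9}{2}$ ($u = \left(-4 + \frac{5}{2}\right) + 6 = - \frac{3}{2} + 6 = \frac{9}{2} \approx 4.5$)
$h = -18$
$k{\left(P,r \right)} = -18 + \frac{2 r}{9}$ ($k{\left(P,r \right)} = \frac{r}{\frac{9}{2}} - 18 = \frac{2 r}{9} - 18 = -18 + \frac{2 r}{9}$)
$k{\left(8,4 \right)} 133 + 158 = \left(-18 + \frac{2}{9} \cdot 4\right) 133 + 158 = \left(-18 + \frac{8}{9}\right) 133 + 158 = \left(- \frac{154}{9}\right) 133 + 158 = - \frac{20482}{9} + 158 = - \frac{19060}{9}$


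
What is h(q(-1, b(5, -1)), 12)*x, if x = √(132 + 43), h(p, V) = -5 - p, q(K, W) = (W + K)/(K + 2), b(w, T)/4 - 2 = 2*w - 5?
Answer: -160*√7 ≈ -423.32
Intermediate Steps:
b(w, T) = -12 + 8*w (b(w, T) = 8 + 4*(2*w - 5) = 8 + 4*(-5 + 2*w) = 8 + (-20 + 8*w) = -12 + 8*w)
q(K, W) = (K + W)/(2 + K)
x = 5*√7 (x = √175 = 5*√7 ≈ 13.229)
h(q(-1, b(5, -1)), 12)*x = (-5 - (-1 + (-12 + 8*5))/(2 - 1))*(5*√7) = (-5 - (-1 + (-12 + 40))/1)*(5*√7) = (-5 - (-1 + 28))*(5*√7) = (-5 - 27)*(5*√7) = -160*√7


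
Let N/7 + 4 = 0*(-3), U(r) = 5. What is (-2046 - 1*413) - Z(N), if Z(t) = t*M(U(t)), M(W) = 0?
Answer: -2459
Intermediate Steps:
N = -28 (N = -28 + 7*(0*(-3)) = -28 + 7*0 = -28 + 0 = -28)
Z(t) = 0 (Z(t) = t*0 = 0)
(-2046 - 1*413) - Z(N) = (-2046 - 1*413) - 1*0 = (-2046 - 413) + 0 = -2459 + 0 = -2459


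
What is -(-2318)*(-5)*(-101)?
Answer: 1170590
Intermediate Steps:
-(-2318)*(-5)*(-101) = -38*305*(-101) = -11590*(-101) = 1170590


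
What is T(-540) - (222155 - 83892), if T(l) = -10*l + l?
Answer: -133403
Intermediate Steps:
T(l) = -9*l
T(-540) - (222155 - 83892) = -9*(-540) - (222155 - 83892) = 4860 - 1*138263 = 4860 - 138263 = -133403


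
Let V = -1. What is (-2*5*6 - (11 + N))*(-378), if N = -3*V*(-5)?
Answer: 21168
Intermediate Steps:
N = -15 (N = -3*(-1)*(-5) = 3*(-5) = -15)
(-2*5*6 - (11 + N))*(-378) = (-2*5*6 - (11 - 15))*(-378) = (-10*6 - 1*(-4))*(-378) = (-60 + 4)*(-378) = -56*(-378) = 21168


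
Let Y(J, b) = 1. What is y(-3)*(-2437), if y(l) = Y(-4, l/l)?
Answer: -2437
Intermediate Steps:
y(l) = 1
y(-3)*(-2437) = 1*(-2437) = -2437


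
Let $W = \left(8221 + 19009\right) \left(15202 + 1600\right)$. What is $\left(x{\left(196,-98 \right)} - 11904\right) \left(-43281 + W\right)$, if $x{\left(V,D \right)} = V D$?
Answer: $-14232967769048$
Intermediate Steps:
$x{\left(V,D \right)} = D V$
$W = 457518460$ ($W = 27230 \cdot 16802 = 457518460$)
$\left(x{\left(196,-98 \right)} - 11904\right) \left(-43281 + W\right) = \left(\left(-98\right) 196 - 11904\right) \left(-43281 + 457518460\right) = \left(-19208 - 11904\right) 457475179 = \left(-31112\right) 457475179 = -14232967769048$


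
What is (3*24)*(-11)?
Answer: -792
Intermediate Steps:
(3*24)*(-11) = 72*(-11) = -792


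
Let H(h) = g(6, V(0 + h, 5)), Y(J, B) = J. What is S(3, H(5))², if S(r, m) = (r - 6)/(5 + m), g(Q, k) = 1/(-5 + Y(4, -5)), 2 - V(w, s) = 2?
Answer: 9/16 ≈ 0.56250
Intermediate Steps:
V(w, s) = 0 (V(w, s) = 2 - 1*2 = 2 - 2 = 0)
g(Q, k) = -1 (g(Q, k) = 1/(-5 + 4) = 1/(-1) = -1)
H(h) = -1
S(r, m) = (-6 + r)/(5 + m)
S(3, H(5))² = ((-6 + 3)/(5 - 1))² = (-3/4)² = ((¼)*(-3))² = (-¾)² = 9/16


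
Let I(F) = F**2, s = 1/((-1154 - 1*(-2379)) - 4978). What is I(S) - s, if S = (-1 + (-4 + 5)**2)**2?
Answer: 1/3753 ≈ 0.00026645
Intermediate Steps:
S = 0 (S = (-1 + 1**2)**2 = (-1 + 1)**2 = 0**2 = 0)
s = -1/3753 (s = 1/((-1154 + 2379) - 4978) = 1/(1225 - 4978) = 1/(-3753) = -1/3753 ≈ -0.00026645)
I(S) - s = 0**2 - 1*(-1/3753) = 0 + 1/3753 = 1/3753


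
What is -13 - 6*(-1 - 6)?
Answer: 29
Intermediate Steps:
-13 - 6*(-1 - 6) = -13 - 6*(-7) = -13 + 42 = 29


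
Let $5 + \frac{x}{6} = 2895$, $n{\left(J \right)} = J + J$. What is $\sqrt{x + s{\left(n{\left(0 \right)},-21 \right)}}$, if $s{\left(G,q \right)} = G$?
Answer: $34 \sqrt{15} \approx 131.68$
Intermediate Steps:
$n{\left(J \right)} = 2 J$
$x = 17340$ ($x = -30 + 6 \cdot 2895 = -30 + 17370 = 17340$)
$\sqrt{x + s{\left(n{\left(0 \right)},-21 \right)}} = \sqrt{17340 + 2 \cdot 0} = \sqrt{17340 + 0} = \sqrt{17340} = 34 \sqrt{15}$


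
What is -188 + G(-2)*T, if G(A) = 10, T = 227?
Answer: 2082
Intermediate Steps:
-188 + G(-2)*T = -188 + 10*227 = -188 + 2270 = 2082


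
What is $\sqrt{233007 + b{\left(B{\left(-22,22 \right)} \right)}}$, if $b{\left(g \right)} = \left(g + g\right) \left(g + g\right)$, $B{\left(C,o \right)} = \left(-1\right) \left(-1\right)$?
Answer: $\sqrt{233011} \approx 482.71$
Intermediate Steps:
$B{\left(C,o \right)} = 1$
$b{\left(g \right)} = 4 g^{2}$ ($b{\left(g \right)} = 2 g 2 g = 4 g^{2}$)
$\sqrt{233007 + b{\left(B{\left(-22,22 \right)} \right)}} = \sqrt{233007 + 4 \cdot 1^{2}} = \sqrt{233007 + 4 \cdot 1} = \sqrt{233007 + 4} = \sqrt{233011}$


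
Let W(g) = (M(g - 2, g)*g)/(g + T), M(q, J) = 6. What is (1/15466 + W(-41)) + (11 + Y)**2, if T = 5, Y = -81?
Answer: 113833628/23199 ≈ 4906.8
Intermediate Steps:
W(g) = 6*g/(5 + g) (W(g) = (6*g)/(g + 5) = (6*g)/(5 + g) = 6*g/(5 + g))
(1/15466 + W(-41)) + (11 + Y)**2 = (1/15466 + 6*(-41)/(5 - 41)) + (11 - 81)**2 = (1/15466 + 6*(-41)/(-36)) + (-70)**2 = (1/15466 + 6*(-41)*(-1/36)) + 4900 = (1/15466 + 41/6) + 4900 = 158528/23199 + 4900 = 113833628/23199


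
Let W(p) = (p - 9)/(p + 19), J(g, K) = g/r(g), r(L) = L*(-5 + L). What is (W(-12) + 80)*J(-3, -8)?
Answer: -77/8 ≈ -9.6250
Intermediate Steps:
J(g, K) = 1/(-5 + g) (J(g, K) = g/((g*(-5 + g))) = g*(1/(g*(-5 + g))) = 1/(-5 + g))
W(p) = (-9 + p)/(19 + p)
(W(-12) + 80)*J(-3, -8) = ((-9 - 12)/(19 - 12) + 80)/(-5 - 3) = (-21/7 + 80)/(-8) = ((⅐)*(-21) + 80)*(-⅛) = (-3 + 80)*(-⅛) = 77*(-⅛) = -77/8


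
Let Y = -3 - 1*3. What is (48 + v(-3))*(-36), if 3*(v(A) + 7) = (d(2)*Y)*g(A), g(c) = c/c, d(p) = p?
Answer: -1332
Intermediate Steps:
g(c) = 1
Y = -6 (Y = -3 - 3 = -6)
v(A) = -11 (v(A) = -7 + ((2*(-6))*1)/3 = -7 + (-12*1)/3 = -7 + (⅓)*(-12) = -7 - 4 = -11)
(48 + v(-3))*(-36) = (48 - 11)*(-36) = 37*(-36) = -1332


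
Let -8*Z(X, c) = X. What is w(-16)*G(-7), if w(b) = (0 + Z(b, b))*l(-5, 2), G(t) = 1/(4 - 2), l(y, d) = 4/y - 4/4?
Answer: -9/5 ≈ -1.8000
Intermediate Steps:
l(y, d) = -1 + 4/y (l(y, d) = 4/y - 4*¼ = 4/y - 1 = -1 + 4/y)
G(t) = ½ (G(t) = 1/2 = ½)
Z(X, c) = -X/8
w(b) = 9*b/40 (w(b) = (0 - b/8)*((4 - 1*(-5))/(-5)) = (-b/8)*(-(4 + 5)/5) = (-b/8)*(-⅕*9) = -b/8*(-9/5) = 9*b/40)
w(-16)*G(-7) = ((9/40)*(-16))*(½) = -18/5*½ = -9/5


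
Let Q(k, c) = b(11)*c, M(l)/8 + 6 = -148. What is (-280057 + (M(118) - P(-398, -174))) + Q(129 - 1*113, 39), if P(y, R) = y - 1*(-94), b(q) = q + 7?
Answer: -280283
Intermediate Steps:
M(l) = -1232 (M(l) = -48 + 8*(-148) = -48 - 1184 = -1232)
b(q) = 7 + q
Q(k, c) = 18*c (Q(k, c) = (7 + 11)*c = 18*c)
P(y, R) = 94 + y (P(y, R) = y + 94 = 94 + y)
(-280057 + (M(118) - P(-398, -174))) + Q(129 - 1*113, 39) = (-280057 + (-1232 - (94 - 398))) + 18*39 = (-280057 + (-1232 - 1*(-304))) + 702 = (-280057 + (-1232 + 304)) + 702 = (-280057 - 928) + 702 = -280985 + 702 = -280283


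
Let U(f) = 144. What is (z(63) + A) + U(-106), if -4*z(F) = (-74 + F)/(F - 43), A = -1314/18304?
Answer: 6592447/45760 ≈ 144.07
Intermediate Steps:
A = -657/9152 (A = -1314*1/18304 = -657/9152 ≈ -0.071788)
z(F) = -(-74 + F)/(4*(-43 + F)) (z(F) = -(-74 + F)/(4*(F - 43)) = -(-74 + F)/(4*(-43 + F)))
(z(63) + A) + U(-106) = ((74 - 1*63)/(4*(-43 + 63)) - 657/9152) + 144 = ((1/4)*(74 - 63)/20 - 657/9152) + 144 = ((1/4)*(1/20)*11 - 657/9152) + 144 = (11/80 - 657/9152) + 144 = 3007/45760 + 144 = 6592447/45760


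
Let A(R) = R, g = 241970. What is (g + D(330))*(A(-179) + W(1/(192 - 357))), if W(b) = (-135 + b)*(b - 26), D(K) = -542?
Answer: 663656607956/825 ≈ 8.0443e+8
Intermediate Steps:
W(b) = (-135 + b)*(-26 + b)
(g + D(330))*(A(-179) + W(1/(192 - 357))) = (241970 - 542)*(-179 + (3510 + (1/(192 - 357))**2 - 161/(192 - 357))) = 241428*(-179 + (3510 + (1/(-165))**2 - 161/(-165))) = 241428*(-179 + (3510 + (-1/165)**2 - 161*(-1/165))) = 241428*(-179 + (3510 + 1/27225 + 161/165)) = 241428*(-179 + 95586316/27225) = 241428*(90713041/27225) = 663656607956/825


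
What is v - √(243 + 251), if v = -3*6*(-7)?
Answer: 126 - √494 ≈ 103.77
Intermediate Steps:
v = 126 (v = -18*(-7) = 126)
v - √(243 + 251) = 126 - √(243 + 251) = 126 - √494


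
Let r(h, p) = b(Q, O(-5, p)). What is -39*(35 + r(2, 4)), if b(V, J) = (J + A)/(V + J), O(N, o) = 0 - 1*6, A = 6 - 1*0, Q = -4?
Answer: -1365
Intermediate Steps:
A = 6 (A = 6 + 0 = 6)
O(N, o) = -6 (O(N, o) = 0 - 6 = -6)
b(V, J) = (6 + J)/(J + V) (b(V, J) = (J + 6)/(V + J) = (6 + J)/(J + V))
r(h, p) = 0 (r(h, p) = (6 - 6)/(-6 - 4) = 0/(-10) = -⅒*0 = 0)
-39*(35 + r(2, 4)) = -39*(35 + 0) = -39*35 = -1365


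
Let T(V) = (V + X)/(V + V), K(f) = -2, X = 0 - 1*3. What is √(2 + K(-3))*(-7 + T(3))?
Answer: 0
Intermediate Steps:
X = -3 (X = 0 - 3 = -3)
T(V) = (-3 + V)/(2*V) (T(V) = (V - 3)/(V + V) = (-3 + V)/((2*V)) = (-3 + V)*(1/(2*V)) = (-3 + V)/(2*V))
√(2 + K(-3))*(-7 + T(3)) = √(2 - 2)*(-7 + (½)*(-3 + 3)/3) = √0*(-7 + (½)*(⅓)*0) = 0*(-7 + 0) = 0*(-7) = 0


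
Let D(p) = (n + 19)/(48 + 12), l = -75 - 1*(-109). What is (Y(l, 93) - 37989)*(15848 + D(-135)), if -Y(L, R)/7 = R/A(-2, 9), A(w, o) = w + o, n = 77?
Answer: -3017922336/5 ≈ -6.0358e+8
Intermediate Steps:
l = 34 (l = -75 + 109 = 34)
A(w, o) = o + w
Y(L, R) = -R (Y(L, R) = -7*R/(9 - 2) = -7*R/7 = -R)
D(p) = 8/5 (D(p) = (77 + 19)/(48 + 12) = 96/60 = 96*(1/60) = 8/5)
(Y(l, 93) - 37989)*(15848 + D(-135)) = (-1*93 - 37989)*(15848 + 8/5) = (-93 - 37989)*(79248/5) = -38082*79248/5 = -3017922336/5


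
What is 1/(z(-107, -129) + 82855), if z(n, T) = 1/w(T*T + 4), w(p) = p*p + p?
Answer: 277072670/22956856072851 ≈ 1.2069e-5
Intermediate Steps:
w(p) = p + p² (w(p) = p² + p = p + p²)
z(n, T) = 1/((4 + T²)*(5 + T²)) (z(n, T) = 1/((T*T + 4)*(1 + (T*T + 4))) = 1/((T² + 4)*(1 + (T² + 4))) = 1/((4 + T²)*(1 + (4 + T²))) = 1/((4 + T²)*(5 + T²)))
1/(z(-107, -129) + 82855) = 1/(1/((4 + (-129)²)*(5 + (-129)²)) + 82855) = 1/(1/((4 + 16641)*(5 + 16641)) + 82855) = 1/(1/(16645*16646) + 82855) = 1/((1/16645)*(1/16646) + 82855) = 1/(1/277072670 + 82855) = 1/(22956856072851/277072670) = 277072670/22956856072851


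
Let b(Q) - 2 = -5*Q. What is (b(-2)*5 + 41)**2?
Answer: 10201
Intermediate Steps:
b(Q) = 2 - 5*Q
(b(-2)*5 + 41)**2 = ((2 - 5*(-2))*5 + 41)**2 = ((2 + 10)*5 + 41)**2 = (12*5 + 41)**2 = (60 + 41)**2 = 101**2 = 10201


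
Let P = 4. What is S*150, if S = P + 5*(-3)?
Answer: -1650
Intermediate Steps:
S = -11 (S = 4 + 5*(-3) = 4 - 15 = -11)
S*150 = -11*150 = -1650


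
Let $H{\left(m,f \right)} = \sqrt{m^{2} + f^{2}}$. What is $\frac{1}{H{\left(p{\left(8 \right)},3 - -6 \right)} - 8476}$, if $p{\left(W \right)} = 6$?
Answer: $- \frac{652}{5526343} - \frac{3 \sqrt{13}}{71842459} \approx -0.00011813$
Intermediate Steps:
$H{\left(m,f \right)} = \sqrt{f^{2} + m^{2}}$
$\frac{1}{H{\left(p{\left(8 \right)},3 - -6 \right)} - 8476} = \frac{1}{\sqrt{\left(3 - -6\right)^{2} + 6^{2}} - 8476} = \frac{1}{\sqrt{\left(3 + 6\right)^{2} + 36} - 8476} = \frac{1}{\sqrt{9^{2} + 36} - 8476} = \frac{1}{\sqrt{81 + 36} - 8476} = \frac{1}{\sqrt{117} - 8476} = \frac{1}{3 \sqrt{13} - 8476} = \frac{1}{-8476 + 3 \sqrt{13}}$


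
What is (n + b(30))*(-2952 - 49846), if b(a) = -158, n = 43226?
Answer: -2273904264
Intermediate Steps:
(n + b(30))*(-2952 - 49846) = (43226 - 158)*(-2952 - 49846) = 43068*(-52798) = -2273904264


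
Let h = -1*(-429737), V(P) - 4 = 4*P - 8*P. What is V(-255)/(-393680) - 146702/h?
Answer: -519586554/1510525555 ≈ -0.34398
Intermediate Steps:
V(P) = 4 - 4*P (V(P) = 4 + (4*P - 8*P) = 4 - 4*P)
h = 429737
V(-255)/(-393680) - 146702/h = (4 - 4*(-255))/(-393680) - 146702/429737 = (4 + 1020)*(-1/393680) - 146702*1/429737 = 1024*(-1/393680) - 146702/429737 = -64/24605 - 146702/429737 = -519586554/1510525555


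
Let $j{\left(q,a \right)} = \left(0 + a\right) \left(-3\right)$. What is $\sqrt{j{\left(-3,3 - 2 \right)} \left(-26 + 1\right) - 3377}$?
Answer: $i \sqrt{3302} \approx 57.463 i$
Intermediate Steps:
$j{\left(q,a \right)} = - 3 a$ ($j{\left(q,a \right)} = a \left(-3\right) = - 3 a$)
$\sqrt{j{\left(-3,3 - 2 \right)} \left(-26 + 1\right) - 3377} = \sqrt{- 3 \left(3 - 2\right) \left(-26 + 1\right) - 3377} = \sqrt{\left(-3\right) 1 \left(-25\right) - 3377} = \sqrt{\left(-3\right) \left(-25\right) - 3377} = \sqrt{75 - 3377} = \sqrt{-3302} = i \sqrt{3302}$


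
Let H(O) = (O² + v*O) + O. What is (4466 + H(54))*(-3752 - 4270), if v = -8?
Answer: -56186088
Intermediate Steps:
H(O) = O² - 7*O (H(O) = (O² - 8*O) + O = O² - 7*O)
(4466 + H(54))*(-3752 - 4270) = (4466 + 54*(-7 + 54))*(-3752 - 4270) = (4466 + 54*47)*(-8022) = (4466 + 2538)*(-8022) = 7004*(-8022) = -56186088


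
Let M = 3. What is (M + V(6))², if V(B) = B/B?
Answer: 16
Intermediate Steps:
V(B) = 1
(M + V(6))² = (3 + 1)² = 4² = 16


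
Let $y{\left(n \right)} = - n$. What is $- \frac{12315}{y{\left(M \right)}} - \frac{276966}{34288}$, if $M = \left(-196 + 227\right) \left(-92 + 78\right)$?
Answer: $- \frac{135614991}{3720248} \approx -36.453$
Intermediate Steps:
$M = -434$ ($M = 31 \left(-14\right) = -434$)
$- \frac{12315}{y{\left(M \right)}} - \frac{276966}{34288} = - \frac{12315}{\left(-1\right) \left(-434\right)} - \frac{276966}{34288} = - \frac{12315}{434} - \frac{138483}{17144} = - \frac{135614991}{3720248}$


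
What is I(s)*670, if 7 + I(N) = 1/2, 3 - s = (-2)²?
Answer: -4355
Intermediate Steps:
s = -1 (s = 3 - 1*(-2)² = 3 - 1*4 = 3 - 4 = -1)
I(N) = -13/2 (I(N) = -7 + 1/2 = -7 + ½ = -13/2)
I(s)*670 = -13/2*670 = -4355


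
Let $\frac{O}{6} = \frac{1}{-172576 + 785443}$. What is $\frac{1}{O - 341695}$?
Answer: $- \frac{204289}{69804529853} \approx -2.9266 \cdot 10^{-6}$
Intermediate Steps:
$O = \frac{2}{204289}$ ($O = \frac{6}{-172576 + 785443} = \frac{6}{612867} = 6 \cdot \frac{1}{612867} = \frac{2}{204289} \approx 9.79 \cdot 10^{-6}$)
$\frac{1}{O - 341695} = \frac{1}{\frac{2}{204289} - 341695} = \frac{1}{- \frac{69804529853}{204289}} = - \frac{204289}{69804529853}$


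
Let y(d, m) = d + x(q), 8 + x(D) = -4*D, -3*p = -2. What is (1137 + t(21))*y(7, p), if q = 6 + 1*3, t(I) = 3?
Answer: -42180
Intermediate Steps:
p = 2/3 (p = -1/3*(-2) = 2/3 ≈ 0.66667)
q = 9 (q = 6 + 3 = 9)
x(D) = -8 - 4*D
y(d, m) = -44 + d (y(d, m) = d + (-8 - 4*9) = d + (-8 - 36) = d - 44 = -44 + d)
(1137 + t(21))*y(7, p) = (1137 + 3)*(-44 + 7) = 1140*(-37) = -42180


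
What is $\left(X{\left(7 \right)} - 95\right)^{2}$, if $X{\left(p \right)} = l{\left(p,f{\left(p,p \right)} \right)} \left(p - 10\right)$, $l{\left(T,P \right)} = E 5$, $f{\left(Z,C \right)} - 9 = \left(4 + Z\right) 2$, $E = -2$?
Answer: $4225$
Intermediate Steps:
$f{\left(Z,C \right)} = 17 + 2 Z$ ($f{\left(Z,C \right)} = 9 + \left(4 + Z\right) 2 = 9 + \left(8 + 2 Z\right) = 17 + 2 Z$)
$l{\left(T,P \right)} = -10$ ($l{\left(T,P \right)} = \left(-2\right) 5 = -10$)
$X{\left(p \right)} = 100 - 10 p$ ($X{\left(p \right)} = - 10 \left(p - 10\right) = - 10 \left(-10 + p\right) = 100 - 10 p$)
$\left(X{\left(7 \right)} - 95\right)^{2} = \left(\left(100 - 70\right) - 95\right)^{2} = \left(30 - 95\right)^{2} = \left(-65\right)^{2} = 4225$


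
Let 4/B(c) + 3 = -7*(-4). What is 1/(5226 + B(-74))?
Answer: 25/130654 ≈ 0.00019135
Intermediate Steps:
B(c) = 4/25 (B(c) = 4/(-3 - 7*(-4)) = 4/(-3 + 28) = 4/25)
1/(5226 + B(-74)) = 1/(5226 + 4/25) = 1/(130654/25) = 25/130654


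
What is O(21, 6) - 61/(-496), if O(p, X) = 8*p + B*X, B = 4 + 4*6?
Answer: 166717/496 ≈ 336.12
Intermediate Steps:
B = 28 (B = 4 + 24 = 28)
O(p, X) = 8*p + 28*X
O(21, 6) - 61/(-496) = (8*21 + 28*6) - 61/(-496) = (168 + 168) - 61*(-1/496) = 336 + 61/496 = 166717/496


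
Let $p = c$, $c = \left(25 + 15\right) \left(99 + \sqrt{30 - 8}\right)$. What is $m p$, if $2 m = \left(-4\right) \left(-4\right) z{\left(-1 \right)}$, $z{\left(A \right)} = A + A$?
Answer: $-63360 - 640 \sqrt{22} \approx -66362.0$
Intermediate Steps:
$z{\left(A \right)} = 2 A$
$m = -16$ ($m = \frac{\left(-4\right) \left(-4\right) 2 \left(-1\right)}{2} = \frac{16 \left(-2\right)}{2} = \frac{1}{2} \left(-32\right) = -16$)
$c = 3960 + 40 \sqrt{22}$ ($c = 40 \left(99 + \sqrt{22}\right) = 3960 + 40 \sqrt{22} \approx 4147.6$)
$p = 3960 + 40 \sqrt{22} \approx 4147.6$
$m p = - 16 \left(3960 + 40 \sqrt{22}\right) = -63360 - 640 \sqrt{22}$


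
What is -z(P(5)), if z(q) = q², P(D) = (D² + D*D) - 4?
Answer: -2116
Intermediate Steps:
P(D) = -4 + 2*D² (P(D) = (D² + D²) - 4 = 2*D² - 4 = -4 + 2*D²)
-z(P(5)) = -(-4 + 2*5²)² = -(-4 + 2*25)² = -(-4 + 50)² = -1*46² = -1*2116 = -2116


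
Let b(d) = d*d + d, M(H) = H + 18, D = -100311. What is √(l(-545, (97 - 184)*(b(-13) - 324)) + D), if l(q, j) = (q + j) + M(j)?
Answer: I*√71606 ≈ 267.59*I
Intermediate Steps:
M(H) = 18 + H
b(d) = d + d² (b(d) = d² + d = d + d²)
l(q, j) = 18 + q + 2*j (l(q, j) = (q + j) + (18 + j) = (j + q) + (18 + j) = 18 + q + 2*j)
√(l(-545, (97 - 184)*(b(-13) - 324)) + D) = √((18 - 545 + 2*((97 - 184)*(-13*(1 - 13) - 324))) - 100311) = √((18 - 545 + 2*(-87*(-13*(-12) - 324))) - 100311) = √((18 - 545 + 2*(-87*(156 - 324))) - 100311) = √((18 - 545 + 2*(-87*(-168))) - 100311) = √((18 - 545 + 2*14616) - 100311) = √((18 - 545 + 29232) - 100311) = √(28705 - 100311) = √(-71606) = I*√71606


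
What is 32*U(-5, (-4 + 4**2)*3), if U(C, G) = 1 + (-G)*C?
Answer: 5792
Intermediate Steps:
U(C, G) = 1 - C*G
32*U(-5, (-4 + 4**2)*3) = 32*(1 - 1*(-5)*(-4 + 4**2)*3) = 32*(1 - 1*(-5)*(-4 + 16)*3) = 32*(1 - 1*(-5)*12*3) = 32*(1 - 1*(-5)*36) = 32*(1 + 180) = 32*181 = 5792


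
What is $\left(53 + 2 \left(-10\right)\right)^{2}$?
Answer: $1089$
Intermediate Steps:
$\left(53 + 2 \left(-10\right)\right)^{2} = \left(53 - 20\right)^{2} = 33^{2} = 1089$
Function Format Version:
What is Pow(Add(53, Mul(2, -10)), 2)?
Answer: 1089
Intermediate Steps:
Pow(Add(53, Mul(2, -10)), 2) = Pow(Add(53, -20), 2) = Pow(33, 2) = 1089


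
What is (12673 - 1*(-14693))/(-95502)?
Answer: -4561/15917 ≈ -0.28655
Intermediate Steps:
(12673 - 1*(-14693))/(-95502) = (12673 + 14693)*(-1/95502) = 27366*(-1/95502) = -4561/15917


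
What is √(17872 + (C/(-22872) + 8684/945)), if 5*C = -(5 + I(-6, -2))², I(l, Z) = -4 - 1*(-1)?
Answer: √6445599319460910/600390 ≈ 133.72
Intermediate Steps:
I(l, Z) = -3 (I(l, Z) = -4 + 1 = -3)
C = -⅘ (C = (-(5 - 3)²)/5 = (-1*2²)/5 = (-1*4)/5 = (⅕)*(-4) = -⅘ ≈ -0.80000)
√(17872 + (C/(-22872) + 8684/945)) = √(17872 + (-⅘/(-22872) + 8684/945)) = √(17872 + (-⅘*(-1/22872) + 8684*(1/945))) = √(17872 + (1/28590 + 8684/945)) = √(17872 + 16551767/1801170) = √(32207062007/1801170) = √6445599319460910/600390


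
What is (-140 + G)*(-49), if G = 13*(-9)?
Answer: 12593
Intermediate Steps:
G = -117
(-140 + G)*(-49) = (-140 - 117)*(-49) = -257*(-49) = 12593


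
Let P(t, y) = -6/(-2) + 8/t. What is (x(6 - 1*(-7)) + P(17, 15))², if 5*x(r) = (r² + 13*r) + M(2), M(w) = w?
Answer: 1476225/289 ≈ 5108.0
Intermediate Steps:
P(t, y) = 3 + 8/t (P(t, y) = -6*(-½) + 8/t = 3 + 8/t)
x(r) = ⅖ + r²/5 + 13*r/5 (x(r) = ((r² + 13*r) + 2)/5 = (2 + r² + 13*r)/5 = ⅖ + r²/5 + 13*r/5)
(x(6 - 1*(-7)) + P(17, 15))² = ((⅖ + (6 - 1*(-7))²/5 + 13*(6 - 1*(-7))/5) + (3 + 8/17))² = ((⅖ + (6 + 7)²/5 + 13*(6 + 7)/5) + (3 + 8*(1/17)))² = ((⅖ + (⅕)*13² + (13/5)*13) + (3 + 8/17))² = ((⅖ + (⅕)*169 + 169/5) + 59/17)² = ((⅖ + 169/5 + 169/5) + 59/17)² = (68 + 59/17)² = (1215/17)² = 1476225/289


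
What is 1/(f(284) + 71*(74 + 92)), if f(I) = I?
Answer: 1/12070 ≈ 8.2850e-5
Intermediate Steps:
1/(f(284) + 71*(74 + 92)) = 1/(284 + 71*(74 + 92)) = 1/(284 + 71*166) = 1/(284 + 11786) = 1/12070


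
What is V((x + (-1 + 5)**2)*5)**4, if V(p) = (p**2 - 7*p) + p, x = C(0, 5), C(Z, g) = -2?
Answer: 402820956160000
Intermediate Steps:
x = -2
V(p) = p**2 - 6*p
V((x + (-1 + 5)**2)*5)**4 = (((-2 + (-1 + 5)**2)*5)*(-6 + (-2 + (-1 + 5)**2)*5))**4 = (((-2 + 4**2)*5)*(-6 + (-2 + 4**2)*5))**4 = (((-2 + 16)*5)*(-6 + (-2 + 16)*5))**4 = ((14*5)*(-6 + 14*5))**4 = (70*(-6 + 70))**4 = (70*64)**4 = 4480**4 = 402820956160000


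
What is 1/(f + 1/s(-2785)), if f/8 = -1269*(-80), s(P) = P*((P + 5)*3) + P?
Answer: 23224115/18861697238401 ≈ 1.2313e-6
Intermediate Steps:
s(P) = P + P*(15 + 3*P) (s(P) = P*((5 + P)*3) + P = P*(15 + 3*P) + P = P + P*(15 + 3*P))
f = 812160 (f = 8*(-1269*(-80)) = 8*101520 = 812160)
1/(f + 1/s(-2785)) = 1/(812160 + 1/(-2785*(16 + 3*(-2785)))) = 1/(812160 + 1/(-2785*(16 - 8355))) = 1/(812160 + 1/(-2785*(-8339))) = 1/(812160 + 1/23224115) = 1/(18861697238401/23224115) = 23224115/18861697238401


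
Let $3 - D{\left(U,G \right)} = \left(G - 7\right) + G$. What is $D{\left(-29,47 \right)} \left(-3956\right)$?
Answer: $332304$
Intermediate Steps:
$D{\left(U,G \right)} = 10 - 2 G$ ($D{\left(U,G \right)} = 3 - \left(\left(G - 7\right) + G\right) = 3 - \left(\left(-7 + G\right) + G\right) = 3 - \left(-7 + 2 G\right) = 10 - 2 G$)
$D{\left(-29,47 \right)} \left(-3956\right) = \left(10 - 94\right) \left(-3956\right) = \left(-84\right) \left(-3956\right) = 332304$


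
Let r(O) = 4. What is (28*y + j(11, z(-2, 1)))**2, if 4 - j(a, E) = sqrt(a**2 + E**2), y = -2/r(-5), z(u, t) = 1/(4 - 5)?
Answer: 222 + 20*sqrt(122) ≈ 442.91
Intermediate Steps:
z(u, t) = -1 (z(u, t) = 1/(-1) = -1)
y = -1/2 (y = -2/4 = -2*1/4 = -1/2 ≈ -0.50000)
j(a, E) = 4 - sqrt(E**2 + a**2) (j(a, E) = 4 - sqrt(a**2 + E**2) = 4 - sqrt(E**2 + a**2))
(28*y + j(11, z(-2, 1)))**2 = (28*(-1/2) + (4 - sqrt((-1)**2 + 11**2)))**2 = (-14 + (4 - sqrt(1 + 121)))**2 = (-14 + (4 - sqrt(122)))**2 = (-10 - sqrt(122))**2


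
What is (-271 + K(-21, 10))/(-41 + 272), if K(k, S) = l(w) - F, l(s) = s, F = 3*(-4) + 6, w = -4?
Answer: -269/231 ≈ -1.1645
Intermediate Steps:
F = -6 (F = -12 + 6 = -6)
K(k, S) = 2 (K(k, S) = -4 - 1*(-6) = -4 + 6 = 2)
(-271 + K(-21, 10))/(-41 + 272) = (-271 + 2)/(-41 + 272) = -269/231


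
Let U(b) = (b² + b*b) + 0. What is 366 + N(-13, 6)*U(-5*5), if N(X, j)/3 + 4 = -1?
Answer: -18384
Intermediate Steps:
U(b) = 2*b² (U(b) = (b² + b²) + 0 = 2*b² + 0 = 2*b²)
N(X, j) = -15 (N(X, j) = -12 + 3*(-1) = -12 - 3 = -15)
366 + N(-13, 6)*U(-5*5) = 366 - 30*(-5*5)² = 366 - 30*(-25)² = 366 - 30*625 = 366 - 15*1250 = 366 - 18750 = -18384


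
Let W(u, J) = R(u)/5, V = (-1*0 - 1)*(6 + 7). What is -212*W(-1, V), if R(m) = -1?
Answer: 212/5 ≈ 42.400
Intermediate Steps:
V = -13 (V = (0 - 1)*13 = -1*13 = -13)
W(u, J) = -⅕ (W(u, J) = -1/5 = -1*⅕ = -⅕)
-212*W(-1, V) = -212*(-⅕) = 212/5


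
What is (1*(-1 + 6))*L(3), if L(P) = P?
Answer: 15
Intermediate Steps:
(1*(-1 + 6))*L(3) = (1*(-1 + 6))*3 = (1*5)*3 = 5*3 = 15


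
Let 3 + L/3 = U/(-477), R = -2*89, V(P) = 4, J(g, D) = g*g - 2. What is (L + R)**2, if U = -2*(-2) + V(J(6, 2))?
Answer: 884527081/25281 ≈ 34988.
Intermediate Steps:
J(g, D) = -2 + g**2 (J(g, D) = g**2 - 2 = -2 + g**2)
R = -178
U = 8 (U = -2*(-2) + 4 = 4 + 4 = 8)
L = -1439/159 (L = -9 + 3*(8/(-477)) = -9 + 3*(8*(-1/477)) = -9 + 3*(-8/477) = -9 - 8/159 = -1439/159 ≈ -9.0503)
(L + R)**2 = (-1439/159 - 178)**2 = (-29741/159)**2 = 884527081/25281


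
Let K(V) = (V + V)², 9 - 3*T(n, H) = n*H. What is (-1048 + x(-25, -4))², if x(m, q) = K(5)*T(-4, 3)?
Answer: 121104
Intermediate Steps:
T(n, H) = 3 - H*n/3 (T(n, H) = 3 - n*H/3 = 3 - H*n/3)
K(V) = 4*V² (K(V) = (2*V)² = 4*V²)
x(m, q) = 700 (x(m, q) = (4*5²)*(3 - ⅓*3*(-4)) = (4*25)*(3 + 4) = 100*7 = 700)
(-1048 + x(-25, -4))² = (-1048 + 700)² = (-348)² = 121104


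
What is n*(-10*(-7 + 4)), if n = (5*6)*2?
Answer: 1800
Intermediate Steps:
n = 60 (n = 30*2 = 60)
n*(-10*(-7 + 4)) = 60*(-10*(-7 + 4)) = 60*(-10*(-3)) = 60*30 = 1800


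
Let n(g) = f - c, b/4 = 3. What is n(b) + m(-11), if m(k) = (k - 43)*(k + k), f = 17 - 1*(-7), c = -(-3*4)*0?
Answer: 1212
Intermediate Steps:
c = 0 (c = -(-12)*0 = -1*0 = 0)
f = 24 (f = 17 + 7 = 24)
b = 12 (b = 4*3 = 12)
n(g) = 24 (n(g) = 24 - 1*0 = 24 + 0 = 24)
m(k) = 2*k*(-43 + k) (m(k) = (-43 + k)*(2*k) = 2*k*(-43 + k))
n(b) + m(-11) = 24 + 2*(-11)*(-43 - 11) = 24 + 2*(-11)*(-54) = 24 + 1188 = 1212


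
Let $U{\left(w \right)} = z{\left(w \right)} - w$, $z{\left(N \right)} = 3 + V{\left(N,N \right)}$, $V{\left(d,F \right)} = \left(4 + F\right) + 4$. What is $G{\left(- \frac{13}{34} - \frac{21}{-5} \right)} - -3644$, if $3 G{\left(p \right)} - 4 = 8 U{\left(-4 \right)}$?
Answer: $\frac{11024}{3} \approx 3674.7$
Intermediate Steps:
$V{\left(d,F \right)} = 8 + F$
$z{\left(N \right)} = 11 + N$ ($z{\left(N \right)} = 3 + \left(8 + N\right) = 11 + N$)
$U{\left(w \right)} = 11$ ($U{\left(w \right)} = \left(11 + w\right) - w = 11$)
$G{\left(p \right)} = \frac{92}{3}$ ($G{\left(p \right)} = \frac{4}{3} + \frac{8 \cdot 11}{3} = \frac{4}{3} + \frac{1}{3} \cdot 88 = \frac{4}{3} + \frac{88}{3} = \frac{92}{3}$)
$G{\left(- \frac{13}{34} - \frac{21}{-5} \right)} - -3644 = \frac{92}{3} - -3644 = \frac{92}{3} + 3644 = \frac{11024}{3}$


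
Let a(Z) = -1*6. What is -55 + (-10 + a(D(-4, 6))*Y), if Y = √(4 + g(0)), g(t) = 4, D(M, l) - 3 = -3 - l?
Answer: -65 - 12*√2 ≈ -81.971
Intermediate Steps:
D(M, l) = -l (D(M, l) = 3 + (-3 - l) = -l)
a(Z) = -6
Y = 2*√2 (Y = √(4 + 4) = √8 = 2*√2 ≈ 2.8284)
-55 + (-10 + a(D(-4, 6))*Y) = -55 + (-10 - 12*√2) = -65 - 12*√2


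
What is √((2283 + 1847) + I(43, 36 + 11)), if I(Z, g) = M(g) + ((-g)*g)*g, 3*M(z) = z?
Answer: 2*I*√224274/3 ≈ 315.72*I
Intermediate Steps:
M(z) = z/3
I(Z, g) = -g³ + g/3 (I(Z, g) = g/3 + ((-g)*g)*g = g/3 + (-g²)*g = g/3 - g³ = -g³ + g/3)
√((2283 + 1847) + I(43, 36 + 11)) = √((2283 + 1847) + (-(36 + 11)³ + (36 + 11)/3)) = √(4130 + (-1*47³ + (⅓)*47)) = √(4130 + (-1*103823 + 47/3)) = √(4130 + (-103823 + 47/3)) = √(4130 - 311422/3) = √(-299032/3) = 2*I*√224274/3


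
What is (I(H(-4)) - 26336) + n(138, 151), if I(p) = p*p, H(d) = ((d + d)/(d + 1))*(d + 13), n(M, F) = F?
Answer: -25609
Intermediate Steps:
H(d) = 2*d*(13 + d)/(1 + d) (H(d) = ((2*d)/(1 + d))*(13 + d) = (2*d/(1 + d))*(13 + d) = 2*d*(13 + d)/(1 + d))
I(p) = p²
(I(H(-4)) - 26336) + n(138, 151) = ((2*(-4)*(13 - 4)/(1 - 4))² - 26336) + 151 = ((2*(-4)*9/(-3))² - 26336) + 151 = ((2*(-4)*(-⅓)*9)² - 26336) + 151 = (24² - 26336) + 151 = (576 - 26336) + 151 = -25760 + 151 = -25609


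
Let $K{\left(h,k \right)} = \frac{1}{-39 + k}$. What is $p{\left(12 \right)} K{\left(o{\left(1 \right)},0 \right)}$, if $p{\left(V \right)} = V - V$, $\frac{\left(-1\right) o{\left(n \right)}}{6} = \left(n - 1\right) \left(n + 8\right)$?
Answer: $0$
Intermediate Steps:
$o{\left(n \right)} = - 6 \left(-1 + n\right) \left(8 + n\right)$ ($o{\left(n \right)} = - 6 \left(n - 1\right) \left(n + 8\right) = - 6 \left(-1 + n\right) \left(8 + n\right)$)
$p{\left(V \right)} = 0$
$p{\left(12 \right)} K{\left(o{\left(1 \right)},0 \right)} = \frac{0}{-39 + 0} = \frac{0}{-39} = 0 \left(- \frac{1}{39}\right) = 0$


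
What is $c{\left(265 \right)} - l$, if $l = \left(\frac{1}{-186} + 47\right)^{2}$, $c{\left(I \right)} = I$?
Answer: $- \frac{67237141}{34596} \approx -1943.5$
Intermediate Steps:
$l = \frac{76405081}{34596}$ ($l = \left(- \frac{1}{186} + 47\right)^{2} = \left(\frac{8741}{186}\right)^{2} = \frac{76405081}{34596} \approx 2208.5$)
$c{\left(265 \right)} - l = 265 - \frac{76405081}{34596} = - \frac{67237141}{34596}$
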